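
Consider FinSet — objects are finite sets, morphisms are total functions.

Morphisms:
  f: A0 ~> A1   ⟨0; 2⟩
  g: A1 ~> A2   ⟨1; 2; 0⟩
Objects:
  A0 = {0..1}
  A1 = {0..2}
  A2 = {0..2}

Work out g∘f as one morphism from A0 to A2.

  0 f~>0 g~>1
  1 f~>2 g~>0
result: ⟨1; 0⟩

Answer: ⟨1; 0⟩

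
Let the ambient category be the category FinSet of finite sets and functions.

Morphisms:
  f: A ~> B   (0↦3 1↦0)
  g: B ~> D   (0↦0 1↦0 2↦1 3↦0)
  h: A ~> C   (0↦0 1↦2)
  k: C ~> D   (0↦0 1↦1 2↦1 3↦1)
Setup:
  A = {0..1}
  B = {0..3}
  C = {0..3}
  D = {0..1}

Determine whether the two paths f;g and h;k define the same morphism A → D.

Answer: DOES NOT COMMUTE

Trace:
Along f;g (path 1):
  0 f~>3 g~>0
  1 f~>0 g~>0
  result₁ = (0↦0 1↦0)
Along h;k (path 2):
  0 h~>0 k~>0
  1 h~>2 k~>1
  result₂ = (0↦0 1↦1)
Equal? distinct morphisms ✗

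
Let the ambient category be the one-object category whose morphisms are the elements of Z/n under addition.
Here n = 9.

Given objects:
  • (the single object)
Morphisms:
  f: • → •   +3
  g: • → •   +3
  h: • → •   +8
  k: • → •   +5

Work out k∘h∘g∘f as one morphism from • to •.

  0 +3≡3 +3≡6 +8≡5 +5≡1  (mod 9)
result: +1

Answer: +1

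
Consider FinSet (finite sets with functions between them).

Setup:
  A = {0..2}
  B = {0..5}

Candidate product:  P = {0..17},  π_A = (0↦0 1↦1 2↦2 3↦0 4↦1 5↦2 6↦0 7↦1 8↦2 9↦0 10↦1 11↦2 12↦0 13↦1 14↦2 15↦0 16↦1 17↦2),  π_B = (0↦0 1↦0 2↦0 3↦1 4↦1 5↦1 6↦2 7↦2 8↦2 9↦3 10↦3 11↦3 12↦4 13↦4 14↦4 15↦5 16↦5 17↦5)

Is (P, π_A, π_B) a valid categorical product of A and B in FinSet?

|A|·|B| = 3·6 = 18;  |P| = 18
Check the pairing map k ↦ (π_A(k), π_B(k)):
  0 ↦ (0,0)
  1 ↦ (1,0)
  2 ↦ (2,0)
  3 ↦ (0,1)
  4 ↦ (1,1)
  5 ↦ (2,1)
  6 ↦ (0,2)
  7 ↦ (1,2)
  8 ↦ (2,2)
  9 ↦ (0,3)
  10 ↦ (1,3)
  11 ↦ (2,3)
  12 ↦ (0,4)
  13 ↦ (1,4)
  14 ↦ (2,4)
  15 ↦ (0,5)
  16 ↦ (1,5)
  17 ↦ (2,5)
distinct pairs in image: 18 / 18 needed
  → bijection onto A×B; projections well-typed.

Answer: VALID PRODUCT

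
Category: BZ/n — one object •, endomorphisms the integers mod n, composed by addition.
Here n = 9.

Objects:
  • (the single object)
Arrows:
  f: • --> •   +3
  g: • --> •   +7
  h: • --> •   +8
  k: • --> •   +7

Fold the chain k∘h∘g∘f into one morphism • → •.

Answer: +7

Work:
  0 +3≡3 +7≡1 +8≡0 +7≡7  (mod 9)
result: +7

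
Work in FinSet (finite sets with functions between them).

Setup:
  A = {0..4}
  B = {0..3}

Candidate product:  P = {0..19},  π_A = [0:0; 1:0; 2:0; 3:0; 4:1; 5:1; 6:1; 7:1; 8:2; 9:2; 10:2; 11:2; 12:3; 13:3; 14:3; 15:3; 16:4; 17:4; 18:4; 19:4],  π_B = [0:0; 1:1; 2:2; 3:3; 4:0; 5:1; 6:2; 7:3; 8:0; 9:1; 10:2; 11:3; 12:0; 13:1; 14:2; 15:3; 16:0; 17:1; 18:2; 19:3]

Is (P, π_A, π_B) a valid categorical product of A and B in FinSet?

Answer: VALID PRODUCT

Derivation:
|A|·|B| = 5·4 = 20;  |P| = 20
Check the pairing map k ↦ (π_A(k), π_B(k)):
  0 : (0,0)
  1 : (0,1)
  2 : (0,2)
  3 : (0,3)
  4 : (1,0)
  5 : (1,1)
  6 : (1,2)
  7 : (1,3)
  8 : (2,0)
  9 : (2,1)
  10 : (2,2)
  11 : (2,3)
  12 : (3,0)
  13 : (3,1)
  14 : (3,2)
  15 : (3,3)
  16 : (4,0)
  17 : (4,1)
  18 : (4,2)
  19 : (4,3)
distinct pairs in image: 20 / 20 needed
  → bijection onto A×B; projections well-typed.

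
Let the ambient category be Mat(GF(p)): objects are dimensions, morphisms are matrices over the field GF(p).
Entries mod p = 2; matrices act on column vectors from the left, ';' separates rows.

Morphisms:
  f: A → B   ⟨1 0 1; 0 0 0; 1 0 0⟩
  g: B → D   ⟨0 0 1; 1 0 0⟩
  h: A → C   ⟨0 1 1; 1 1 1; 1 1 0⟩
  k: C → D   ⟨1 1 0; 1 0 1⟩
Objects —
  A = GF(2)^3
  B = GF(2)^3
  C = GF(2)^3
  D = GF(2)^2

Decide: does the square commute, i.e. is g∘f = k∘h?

Along f;g (path 1):
  e0=⟨1,0,0⟩ f→⟨1,0,1⟩ g→⟨1,1⟩
  e1=⟨0,1,0⟩ f→⟨0,0,0⟩ g→⟨0,0⟩
  e2=⟨0,0,1⟩ f→⟨1,0,0⟩ g→⟨0,1⟩
  result₁ = ⟨1 0 0; 1 0 1⟩
Along h;k (path 2):
  e0=⟨1,0,0⟩ h→⟨0,1,1⟩ k→⟨1,1⟩
  e1=⟨0,1,0⟩ h→⟨1,1,1⟩ k→⟨0,0⟩
  e2=⟨0,0,1⟩ h→⟨1,1,0⟩ k→⟨0,1⟩
  result₂ = ⟨1 0 0; 1 0 1⟩
Equal? same morphism ✓

Answer: COMMUTES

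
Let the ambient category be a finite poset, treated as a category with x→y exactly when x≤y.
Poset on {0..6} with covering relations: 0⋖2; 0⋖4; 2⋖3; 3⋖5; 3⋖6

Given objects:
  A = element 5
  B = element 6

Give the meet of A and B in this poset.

Lower bounds of A=5 and B=6: {0,2,3}
  0 <= 3
  2 <= 3
  3 <= 3
glb = 3

Answer: A∧B = 3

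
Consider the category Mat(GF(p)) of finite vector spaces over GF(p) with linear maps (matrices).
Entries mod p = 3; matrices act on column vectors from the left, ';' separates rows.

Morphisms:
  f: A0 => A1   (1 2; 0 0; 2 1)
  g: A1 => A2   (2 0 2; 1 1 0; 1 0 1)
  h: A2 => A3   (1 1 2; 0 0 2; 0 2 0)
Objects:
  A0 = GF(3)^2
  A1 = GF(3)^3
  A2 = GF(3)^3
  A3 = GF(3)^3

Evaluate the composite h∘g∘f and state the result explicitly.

  e0=[1,0] f=>[1,0,2] g=>[0,1,0] h=>[1,0,2]
  e1=[0,1] f=>[2,0,1] g=>[0,2,0] h=>[2,0,1]
⟦path⟧: (1 2; 0 0; 2 1)

Answer: (1 2; 0 0; 2 1)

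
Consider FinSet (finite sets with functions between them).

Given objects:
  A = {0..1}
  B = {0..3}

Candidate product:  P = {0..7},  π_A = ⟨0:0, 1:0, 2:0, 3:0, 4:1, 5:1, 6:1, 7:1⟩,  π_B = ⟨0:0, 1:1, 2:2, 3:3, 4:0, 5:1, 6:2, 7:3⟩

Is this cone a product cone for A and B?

Answer: VALID PRODUCT

Work:
|A|·|B| = 2·4 = 8;  |P| = 8
Check the pairing map k ↦ (π_A(k), π_B(k)):
  0 : (0,0)
  1 : (0,1)
  2 : (0,2)
  3 : (0,3)
  4 : (1,0)
  5 : (1,1)
  6 : (1,2)
  7 : (1,3)
distinct pairs in image: 8 / 8 needed
  → bijection onto A×B; projections well-typed.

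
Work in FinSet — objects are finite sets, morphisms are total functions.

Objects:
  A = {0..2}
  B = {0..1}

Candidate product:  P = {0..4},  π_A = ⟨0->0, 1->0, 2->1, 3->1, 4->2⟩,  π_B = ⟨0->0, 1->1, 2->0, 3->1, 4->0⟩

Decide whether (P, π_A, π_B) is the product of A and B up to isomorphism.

|A|·|B| = 3·2 = 6;  |P| = 5
  → cardinalities differ; no bijection possible.

Answer: NOT A VALID PRODUCT — |P|=5 ≠ |A|·|B|=6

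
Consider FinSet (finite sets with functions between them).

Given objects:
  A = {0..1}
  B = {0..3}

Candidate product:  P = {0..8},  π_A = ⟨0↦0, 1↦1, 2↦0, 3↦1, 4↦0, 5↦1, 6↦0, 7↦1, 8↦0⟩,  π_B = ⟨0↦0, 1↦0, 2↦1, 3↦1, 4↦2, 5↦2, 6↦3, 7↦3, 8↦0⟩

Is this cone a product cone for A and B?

|A|·|B| = 2·4 = 8;  |P| = 9
  → cardinalities differ; no bijection possible.

Answer: NOT A VALID PRODUCT — |P|=9 ≠ |A|·|B|=8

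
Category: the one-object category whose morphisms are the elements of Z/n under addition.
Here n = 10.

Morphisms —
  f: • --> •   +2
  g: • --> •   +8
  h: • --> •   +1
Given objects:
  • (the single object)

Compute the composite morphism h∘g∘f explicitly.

Answer: +1

Work:
  0 +2≡2 +8≡0 +1≡1  (mod 10)
⟦path⟧: +1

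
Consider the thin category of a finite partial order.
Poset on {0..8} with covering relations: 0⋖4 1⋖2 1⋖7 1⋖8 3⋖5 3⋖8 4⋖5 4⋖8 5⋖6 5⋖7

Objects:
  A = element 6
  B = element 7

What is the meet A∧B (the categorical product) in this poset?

Answer: A∧B = 5

Trace:
Lower bounds of A=6 and B=7: {0,3,4,5}
  0 <= 5
  3 <= 5
  4 <= 5
  5 <= 5
glb = 5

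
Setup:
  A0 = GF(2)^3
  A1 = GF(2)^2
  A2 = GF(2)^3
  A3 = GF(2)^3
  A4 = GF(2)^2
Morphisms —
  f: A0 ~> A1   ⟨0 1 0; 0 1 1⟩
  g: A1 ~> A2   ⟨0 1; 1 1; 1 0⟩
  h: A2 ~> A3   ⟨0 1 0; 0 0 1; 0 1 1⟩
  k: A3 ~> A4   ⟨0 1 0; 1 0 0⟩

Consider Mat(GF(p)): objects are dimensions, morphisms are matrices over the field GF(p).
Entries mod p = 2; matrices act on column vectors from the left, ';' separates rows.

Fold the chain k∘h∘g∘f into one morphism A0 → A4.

  e0=(1,0,0) f~>(0,0) g~>(0,0,0) h~>(0,0,0) k~>(0,0)
  e1=(0,1,0) f~>(1,1) g~>(1,0,1) h~>(0,1,1) k~>(1,0)
  e2=(0,0,1) f~>(0,1) g~>(1,1,0) h~>(1,0,1) k~>(0,1)
⟦path⟧: ⟨0 1 0; 0 0 1⟩

Answer: ⟨0 1 0; 0 0 1⟩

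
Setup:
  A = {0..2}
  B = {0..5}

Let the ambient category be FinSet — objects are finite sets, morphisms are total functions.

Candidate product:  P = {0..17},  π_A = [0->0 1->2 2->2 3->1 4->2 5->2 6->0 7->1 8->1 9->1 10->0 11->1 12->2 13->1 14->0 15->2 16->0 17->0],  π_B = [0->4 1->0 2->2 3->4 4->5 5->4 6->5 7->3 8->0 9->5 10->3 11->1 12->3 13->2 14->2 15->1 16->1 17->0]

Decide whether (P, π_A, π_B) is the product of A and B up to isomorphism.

|A|·|B| = 3·6 = 18;  |P| = 18
Check the pairing map k ↦ (π_A(k), π_B(k)):
  0 -> (0,4)
  1 -> (2,0)
  2 -> (2,2)
  3 -> (1,4)
  4 -> (2,5)
  5 -> (2,4)
  6 -> (0,5)
  7 -> (1,3)
  8 -> (1,0)
  9 -> (1,5)
  10 -> (0,3)
  11 -> (1,1)
  12 -> (2,3)
  13 -> (1,2)
  14 -> (0,2)
  15 -> (2,1)
  16 -> (0,1)
  17 -> (0,0)
distinct pairs in image: 18 / 18 needed
  → bijection onto A×B; projections well-typed.

Answer: VALID PRODUCT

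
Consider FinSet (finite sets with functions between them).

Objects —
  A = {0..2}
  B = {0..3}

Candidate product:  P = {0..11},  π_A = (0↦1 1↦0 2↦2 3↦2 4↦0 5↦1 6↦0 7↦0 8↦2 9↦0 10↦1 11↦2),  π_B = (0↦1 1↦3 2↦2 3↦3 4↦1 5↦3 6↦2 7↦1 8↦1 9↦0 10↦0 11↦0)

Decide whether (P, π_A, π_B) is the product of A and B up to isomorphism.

|A|·|B| = 3·4 = 12;  |P| = 12
Check the pairing map k ↦ (π_A(k), π_B(k)):
  0 ↦ (1,1)
  1 ↦ (0,3)
  2 ↦ (2,2)
  3 ↦ (2,3)
  4 ↦ (0,1)
  5 ↦ (1,3)
  6 ↦ (0,2)
  7 ↦ (0,1)  ✗ repeats pair of k=4
  8 ↦ (2,1)
  9 ↦ (0,0)
  10 ↦ (1,0)
  11 ↦ (2,0)
distinct pairs in image: 11 / 12 needed
  → (0,1) hit at k=4 and k=7

Answer: NOT A VALID PRODUCT — duplicate pair at indices 4,7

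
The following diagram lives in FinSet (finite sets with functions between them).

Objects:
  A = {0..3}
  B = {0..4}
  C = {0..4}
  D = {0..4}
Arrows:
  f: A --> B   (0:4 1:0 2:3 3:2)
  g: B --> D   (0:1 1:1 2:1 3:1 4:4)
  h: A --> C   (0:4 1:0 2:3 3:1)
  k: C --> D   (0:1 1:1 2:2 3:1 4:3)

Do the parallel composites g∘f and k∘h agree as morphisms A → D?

Along f;g (path 1):
  0 f-->4 g-->4
  1 f-->0 g-->1
  2 f-->3 g-->1
  3 f-->2 g-->1
  composite₁ = (0:4 1:1 2:1 3:1)
Along h;k (path 2):
  0 h-->4 k-->3
  1 h-->0 k-->1
  2 h-->3 k-->1
  3 h-->1 k-->1
  composite₂ = (0:3 1:1 2:1 3:1)
Equal? differ; not commutative

Answer: DOES NOT COMMUTE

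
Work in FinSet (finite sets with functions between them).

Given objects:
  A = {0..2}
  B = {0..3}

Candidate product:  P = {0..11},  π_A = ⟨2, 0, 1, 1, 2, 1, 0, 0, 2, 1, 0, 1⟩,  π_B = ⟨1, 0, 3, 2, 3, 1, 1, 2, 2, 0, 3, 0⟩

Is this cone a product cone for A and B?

Answer: NOT A VALID PRODUCT — duplicate pair at indices 9,11

Derivation:
|A|·|B| = 3·4 = 12;  |P| = 12
Check the pairing map k ↦ (π_A(k), π_B(k)):
  0 : (2,1)
  1 : (0,0)
  2 : (1,3)
  3 : (1,2)
  4 : (2,3)
  5 : (1,1)
  6 : (0,1)
  7 : (0,2)
  8 : (2,2)
  9 : (1,0)
  10 : (0,3)
  11 : (1,0)  ✗ repeats pair of k=9
distinct pairs in image: 11 / 12 needed
  → (1,0) hit at k=9 and k=11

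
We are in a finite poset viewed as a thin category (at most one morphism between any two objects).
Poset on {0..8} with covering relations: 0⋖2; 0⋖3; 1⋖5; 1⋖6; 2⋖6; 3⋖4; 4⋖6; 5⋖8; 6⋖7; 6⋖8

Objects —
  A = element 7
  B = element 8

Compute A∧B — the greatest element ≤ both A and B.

Answer: A∧B = 6

Derivation:
Lower bounds of A=7 and B=8: {0,1,2,3,4,6}
  0 <= 6
  1 <= 6
  2 <= 6
  3 <= 6
  4 <= 6
  6 <= 6
glb = 6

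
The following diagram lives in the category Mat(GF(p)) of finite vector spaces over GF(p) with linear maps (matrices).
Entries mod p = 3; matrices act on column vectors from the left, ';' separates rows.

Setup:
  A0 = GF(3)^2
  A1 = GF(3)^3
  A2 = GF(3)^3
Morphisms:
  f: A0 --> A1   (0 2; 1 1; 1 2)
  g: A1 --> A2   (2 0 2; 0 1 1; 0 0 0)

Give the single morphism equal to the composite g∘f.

  e0=(1,0) f-->(0,1,1) g-->(2,2,0)
  e1=(0,1) f-->(2,1,2) g-->(2,0,0)
composite: (2 2; 2 0; 0 0)

Answer: (2 2; 2 0; 0 0)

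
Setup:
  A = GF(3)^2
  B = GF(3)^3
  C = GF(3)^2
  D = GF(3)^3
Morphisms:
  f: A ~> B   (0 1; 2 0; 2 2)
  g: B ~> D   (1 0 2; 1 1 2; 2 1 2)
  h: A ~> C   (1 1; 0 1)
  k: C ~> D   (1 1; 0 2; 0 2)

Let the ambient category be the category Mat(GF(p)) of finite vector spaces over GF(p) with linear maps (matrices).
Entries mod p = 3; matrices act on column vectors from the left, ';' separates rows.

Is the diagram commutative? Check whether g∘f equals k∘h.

Path 1 = f;g:
  e0=⟨1,0⟩ f~>⟨0,2,2⟩ g~>⟨1,0,0⟩
  e1=⟨0,1⟩ f~>⟨1,0,2⟩ g~>⟨2,2,0⟩
  result₁ = (1 2; 0 2; 0 0)
Path 2 = h;k:
  e0=⟨1,0⟩ h~>⟨1,0⟩ k~>⟨1,0,0⟩
  e1=⟨0,1⟩ h~>⟨1,1⟩ k~>⟨2,2,2⟩
  result₂ = (1 2; 0 2; 0 2)
Equal? differ; not commutative

Answer: DOES NOT COMMUTE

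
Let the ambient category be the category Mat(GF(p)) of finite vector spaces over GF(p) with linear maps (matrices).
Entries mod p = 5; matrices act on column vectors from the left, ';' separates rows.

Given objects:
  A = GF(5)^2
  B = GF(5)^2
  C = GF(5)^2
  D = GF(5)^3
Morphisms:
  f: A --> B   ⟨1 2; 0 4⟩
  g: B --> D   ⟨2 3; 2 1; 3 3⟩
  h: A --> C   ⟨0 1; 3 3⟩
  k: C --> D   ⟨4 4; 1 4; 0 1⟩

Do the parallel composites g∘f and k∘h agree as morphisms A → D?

Answer: COMMUTES

Work:
Along f;g (path 1):
  e0=[1,0] f-->[1,0] g-->[2,2,3]
  e1=[0,1] f-->[2,4] g-->[1,3,3]
  result₁ = ⟨2 1; 2 3; 3 3⟩
Along h;k (path 2):
  e0=[1,0] h-->[0,3] k-->[2,2,3]
  e1=[0,1] h-->[1,3] k-->[1,3,3]
  result₂ = ⟨2 1; 2 3; 3 3⟩
Equal? same morphism ✓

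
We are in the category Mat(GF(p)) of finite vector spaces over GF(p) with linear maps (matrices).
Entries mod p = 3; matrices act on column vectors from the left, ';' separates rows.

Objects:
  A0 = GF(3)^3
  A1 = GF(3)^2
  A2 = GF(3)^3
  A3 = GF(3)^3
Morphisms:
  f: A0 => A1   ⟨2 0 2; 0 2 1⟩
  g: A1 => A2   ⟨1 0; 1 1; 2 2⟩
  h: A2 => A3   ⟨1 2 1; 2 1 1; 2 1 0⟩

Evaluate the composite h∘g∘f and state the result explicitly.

  e0=(1,0,0) f=>(2,0) g=>(2,2,1) h=>(1,1,0)
  e1=(0,1,0) f=>(0,2) g=>(0,2,1) h=>(2,0,2)
  e2=(0,0,1) f=>(2,1) g=>(2,0,0) h=>(2,1,1)
⟦path⟧: ⟨1 2 2; 1 0 1; 0 2 1⟩

Answer: ⟨1 2 2; 1 0 1; 0 2 1⟩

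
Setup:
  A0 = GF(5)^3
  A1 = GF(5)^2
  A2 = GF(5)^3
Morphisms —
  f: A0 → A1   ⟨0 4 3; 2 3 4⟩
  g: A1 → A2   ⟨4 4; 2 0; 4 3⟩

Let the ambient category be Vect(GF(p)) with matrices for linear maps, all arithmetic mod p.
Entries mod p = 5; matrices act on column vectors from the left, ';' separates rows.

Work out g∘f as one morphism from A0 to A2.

Answer: ⟨3 3 3; 0 3 1; 1 0 4⟩

Work:
  e0=(1,0,0) f→(0,2) g→(3,0,1)
  e1=(0,1,0) f→(4,3) g→(3,3,0)
  e2=(0,0,1) f→(3,4) g→(3,1,4)
⟦path⟧: ⟨3 3 3; 0 3 1; 1 0 4⟩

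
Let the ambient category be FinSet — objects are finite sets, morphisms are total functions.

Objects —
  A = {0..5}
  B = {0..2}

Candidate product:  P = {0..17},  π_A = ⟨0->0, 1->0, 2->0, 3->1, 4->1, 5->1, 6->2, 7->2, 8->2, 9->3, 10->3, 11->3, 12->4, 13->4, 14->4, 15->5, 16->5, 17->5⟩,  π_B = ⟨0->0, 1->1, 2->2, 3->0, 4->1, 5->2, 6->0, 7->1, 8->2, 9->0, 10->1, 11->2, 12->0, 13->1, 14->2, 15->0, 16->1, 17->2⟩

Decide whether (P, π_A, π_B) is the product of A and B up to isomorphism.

|A|·|B| = 6·3 = 18;  |P| = 18
Check the pairing map k ↦ (π_A(k), π_B(k)):
  0 -> (0,0)
  1 -> (0,1)
  2 -> (0,2)
  3 -> (1,0)
  4 -> (1,1)
  5 -> (1,2)
  6 -> (2,0)
  7 -> (2,1)
  8 -> (2,2)
  9 -> (3,0)
  10 -> (3,1)
  11 -> (3,2)
  12 -> (4,0)
  13 -> (4,1)
  14 -> (4,2)
  15 -> (5,0)
  16 -> (5,1)
  17 -> (5,2)
distinct pairs in image: 18 / 18 needed
  → bijection onto A×B; projections well-typed.

Answer: VALID PRODUCT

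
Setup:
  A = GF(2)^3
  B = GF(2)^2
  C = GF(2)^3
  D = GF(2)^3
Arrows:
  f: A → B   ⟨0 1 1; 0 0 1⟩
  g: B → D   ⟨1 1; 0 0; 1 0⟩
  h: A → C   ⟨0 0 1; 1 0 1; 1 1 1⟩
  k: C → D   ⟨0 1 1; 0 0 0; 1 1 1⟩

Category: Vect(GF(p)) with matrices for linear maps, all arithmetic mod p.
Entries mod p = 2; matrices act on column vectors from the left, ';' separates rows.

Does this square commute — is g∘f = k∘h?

Answer: COMMUTES

Work:
1) trace f;g:
  e0=[1,0,0] f→[0,0] g→[0,0,0]
  e1=[0,1,0] f→[1,0] g→[1,0,1]
  e2=[0,0,1] f→[1,1] g→[0,0,1]
  result₁ = ⟨0 1 0; 0 0 0; 0 1 1⟩
2) trace h;k:
  e0=[1,0,0] h→[0,1,1] k→[0,0,0]
  e1=[0,1,0] h→[0,0,1] k→[1,0,1]
  e2=[0,0,1] h→[1,1,1] k→[0,0,1]
  result₂ = ⟨0 1 0; 0 0 0; 0 1 1⟩
Equal? equal; square commutes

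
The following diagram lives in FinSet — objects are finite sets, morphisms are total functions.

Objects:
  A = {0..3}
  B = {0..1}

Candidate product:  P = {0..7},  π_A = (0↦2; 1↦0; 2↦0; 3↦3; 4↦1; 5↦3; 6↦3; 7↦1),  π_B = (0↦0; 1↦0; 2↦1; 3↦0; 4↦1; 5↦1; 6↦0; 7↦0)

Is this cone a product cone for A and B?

|A|·|B| = 4·2 = 8;  |P| = 8
Check the pairing map k ↦ (π_A(k), π_B(k)):
  0 ↦ (2,0)
  1 ↦ (0,0)
  2 ↦ (0,1)
  3 ↦ (3,0)
  4 ↦ (1,1)
  5 ↦ (3,1)
  6 ↦ (3,0)  ✗ repeats pair of k=3
  7 ↦ (1,0)
distinct pairs in image: 7 / 8 needed
  → (3,0) hit at k=3 and k=6

Answer: NOT A VALID PRODUCT — duplicate pair at indices 6,3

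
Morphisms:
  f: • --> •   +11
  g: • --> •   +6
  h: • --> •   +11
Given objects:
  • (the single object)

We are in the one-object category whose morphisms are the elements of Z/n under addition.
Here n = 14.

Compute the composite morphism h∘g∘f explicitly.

Answer: +0

Derivation:
  0 +11≡11 +6≡3 +11≡0  (mod 14)
result: +0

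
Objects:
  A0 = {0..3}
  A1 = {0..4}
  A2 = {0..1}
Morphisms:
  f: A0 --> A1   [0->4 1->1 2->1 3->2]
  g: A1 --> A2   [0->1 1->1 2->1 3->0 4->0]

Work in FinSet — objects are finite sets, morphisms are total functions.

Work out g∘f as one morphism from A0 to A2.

  0 f-->4 g-->0
  1 f-->1 g-->1
  2 f-->1 g-->1
  3 f-->2 g-->1
composite: [0->0 1->1 2->1 3->1]

Answer: [0->0 1->1 2->1 3->1]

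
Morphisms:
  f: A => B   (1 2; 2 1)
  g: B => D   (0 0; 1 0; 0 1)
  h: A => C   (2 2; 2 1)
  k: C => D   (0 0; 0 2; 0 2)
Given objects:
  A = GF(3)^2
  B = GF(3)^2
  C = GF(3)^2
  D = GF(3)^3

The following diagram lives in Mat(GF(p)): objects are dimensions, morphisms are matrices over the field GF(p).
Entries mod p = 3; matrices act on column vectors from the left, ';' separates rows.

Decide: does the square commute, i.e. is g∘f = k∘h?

Answer: DOES NOT COMMUTE

Work:
1) trace f;g:
  e0=[1,0] f=>[1,2] g=>[0,1,2]
  e1=[0,1] f=>[2,1] g=>[0,2,1]
  result₁ = (0 0; 1 2; 2 1)
2) trace h;k:
  e0=[1,0] h=>[2,2] k=>[0,1,1]
  e1=[0,1] h=>[2,1] k=>[0,2,2]
  result₂ = (0 0; 1 2; 1 2)
Equal? NO — does not commute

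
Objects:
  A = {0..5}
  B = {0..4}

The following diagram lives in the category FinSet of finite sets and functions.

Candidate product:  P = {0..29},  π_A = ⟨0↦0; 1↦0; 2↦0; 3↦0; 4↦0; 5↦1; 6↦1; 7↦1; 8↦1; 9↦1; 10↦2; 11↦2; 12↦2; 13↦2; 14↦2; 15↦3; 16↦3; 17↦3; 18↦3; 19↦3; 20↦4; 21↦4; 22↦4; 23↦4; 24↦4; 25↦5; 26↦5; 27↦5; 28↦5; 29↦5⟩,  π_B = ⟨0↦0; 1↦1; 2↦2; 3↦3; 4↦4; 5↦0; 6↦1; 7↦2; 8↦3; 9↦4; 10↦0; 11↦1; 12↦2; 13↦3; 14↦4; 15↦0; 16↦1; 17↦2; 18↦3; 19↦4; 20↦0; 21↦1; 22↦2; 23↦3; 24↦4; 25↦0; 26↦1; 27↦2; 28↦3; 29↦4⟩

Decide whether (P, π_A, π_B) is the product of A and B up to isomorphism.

Answer: VALID PRODUCT

Derivation:
|A|·|B| = 6·5 = 30;  |P| = 30
Check the pairing map k ↦ (π_A(k), π_B(k)):
  0 ↦ (0,0)
  1 ↦ (0,1)
  2 ↦ (0,2)
  3 ↦ (0,3)
  4 ↦ (0,4)
  5 ↦ (1,0)
  6 ↦ (1,1)
  7 ↦ (1,2)
  8 ↦ (1,3)
  9 ↦ (1,4)
  10 ↦ (2,0)
  11 ↦ (2,1)
  12 ↦ (2,2)
  13 ↦ (2,3)
  14 ↦ (2,4)
  15 ↦ (3,0)
  16 ↦ (3,1)
  17 ↦ (3,2)
  18 ↦ (3,3)
  19 ↦ (3,4)
  20 ↦ (4,0)
  21 ↦ (4,1)
  22 ↦ (4,2)
  23 ↦ (4,3)
  24 ↦ (4,4)
  25 ↦ (5,0)
  26 ↦ (5,1)
  27 ↦ (5,2)
  28 ↦ (5,3)
  29 ↦ (5,4)
distinct pairs in image: 30 / 30 needed
  → bijection onto A×B; projections well-typed.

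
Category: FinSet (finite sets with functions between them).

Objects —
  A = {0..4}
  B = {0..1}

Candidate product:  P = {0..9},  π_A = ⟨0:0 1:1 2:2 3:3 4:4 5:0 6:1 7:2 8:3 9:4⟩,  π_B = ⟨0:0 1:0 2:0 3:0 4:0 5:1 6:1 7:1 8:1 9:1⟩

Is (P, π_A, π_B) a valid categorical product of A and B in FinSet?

|A|·|B| = 5·2 = 10;  |P| = 10
Check the pairing map k ↦ (π_A(k), π_B(k)):
  0 : (0,0)
  1 : (1,0)
  2 : (2,0)
  3 : (3,0)
  4 : (4,0)
  5 : (0,1)
  6 : (1,1)
  7 : (2,1)
  8 : (3,1)
  9 : (4,1)
distinct pairs in image: 10 / 10 needed
  → bijection onto A×B; projections well-typed.

Answer: VALID PRODUCT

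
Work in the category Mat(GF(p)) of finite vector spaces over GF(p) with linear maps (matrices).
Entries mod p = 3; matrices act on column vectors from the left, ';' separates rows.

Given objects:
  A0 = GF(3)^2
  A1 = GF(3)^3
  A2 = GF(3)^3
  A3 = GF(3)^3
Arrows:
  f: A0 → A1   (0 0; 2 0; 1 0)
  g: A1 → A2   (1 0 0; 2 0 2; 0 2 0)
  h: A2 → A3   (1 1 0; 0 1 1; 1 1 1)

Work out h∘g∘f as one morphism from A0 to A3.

  e0=⟨1,0⟩ f→⟨0,2,1⟩ g→⟨0,2,1⟩ h→⟨2,0,0⟩
  e1=⟨0,1⟩ f→⟨0,0,0⟩ g→⟨0,0,0⟩ h→⟨0,0,0⟩
result: (2 0; 0 0; 0 0)

Answer: (2 0; 0 0; 0 0)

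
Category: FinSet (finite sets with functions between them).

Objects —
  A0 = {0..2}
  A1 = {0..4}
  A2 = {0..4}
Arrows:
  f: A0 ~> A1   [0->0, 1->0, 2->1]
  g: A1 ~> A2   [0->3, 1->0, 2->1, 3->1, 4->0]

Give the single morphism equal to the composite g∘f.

Answer: [0->3, 1->3, 2->0]

Derivation:
  0 f~>0 g~>3
  1 f~>0 g~>3
  2 f~>1 g~>0
result: [0->3, 1->3, 2->0]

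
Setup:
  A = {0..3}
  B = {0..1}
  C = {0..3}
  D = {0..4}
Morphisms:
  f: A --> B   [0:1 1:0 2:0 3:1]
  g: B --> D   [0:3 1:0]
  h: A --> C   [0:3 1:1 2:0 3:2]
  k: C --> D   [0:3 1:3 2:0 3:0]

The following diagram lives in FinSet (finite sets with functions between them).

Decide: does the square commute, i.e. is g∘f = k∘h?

Answer: COMMUTES

Derivation:
Path 1 = f;g:
  0 f-->1 g-->0
  1 f-->0 g-->3
  2 f-->0 g-->3
  3 f-->1 g-->0
  ⟦path⟧₁ = [0:0 1:3 2:3 3:0]
Path 2 = h;k:
  0 h-->3 k-->0
  1 h-->1 k-->3
  2 h-->0 k-->3
  3 h-->2 k-->0
  ⟦path⟧₂ = [0:0 1:3 2:3 3:0]
Equal? same morphism ✓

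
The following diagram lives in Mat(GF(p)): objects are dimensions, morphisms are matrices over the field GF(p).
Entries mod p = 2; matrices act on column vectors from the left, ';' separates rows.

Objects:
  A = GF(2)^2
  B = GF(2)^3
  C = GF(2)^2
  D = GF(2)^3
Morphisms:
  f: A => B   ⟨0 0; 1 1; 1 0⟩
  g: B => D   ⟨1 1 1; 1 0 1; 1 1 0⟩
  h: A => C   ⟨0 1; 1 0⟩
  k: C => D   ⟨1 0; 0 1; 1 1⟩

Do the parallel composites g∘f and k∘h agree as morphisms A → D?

Path 1 = f;g:
  e0=[1,0] f=>[0,1,1] g=>[0,1,1]
  e1=[0,1] f=>[0,1,0] g=>[1,0,1]
  ⟦path⟧₁ = ⟨0 1; 1 0; 1 1⟩
Path 2 = h;k:
  e0=[1,0] h=>[0,1] k=>[0,1,1]
  e1=[0,1] h=>[1,0] k=>[1,0,1]
  ⟦path⟧₂ = ⟨0 1; 1 0; 1 1⟩
Equal? same morphism ✓

Answer: COMMUTES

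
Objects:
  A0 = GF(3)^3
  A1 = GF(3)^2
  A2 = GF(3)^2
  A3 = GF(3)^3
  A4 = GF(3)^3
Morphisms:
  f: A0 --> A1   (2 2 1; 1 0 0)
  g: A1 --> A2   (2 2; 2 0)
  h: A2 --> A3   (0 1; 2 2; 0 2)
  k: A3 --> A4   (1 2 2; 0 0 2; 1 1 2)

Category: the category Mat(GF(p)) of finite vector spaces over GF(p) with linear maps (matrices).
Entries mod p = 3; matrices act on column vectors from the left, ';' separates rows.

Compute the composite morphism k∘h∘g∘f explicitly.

  e0=⟨1,0,0⟩ f-->⟨2,1⟩ g-->⟨0,1⟩ h-->⟨1,2,2⟩ k-->⟨0,1,1⟩
  e1=⟨0,1,0⟩ f-->⟨2,0⟩ g-->⟨1,1⟩ h-->⟨1,1,2⟩ k-->⟨1,1,0⟩
  e2=⟨0,0,1⟩ f-->⟨1,0⟩ g-->⟨2,2⟩ h-->⟨2,2,1⟩ k-->⟨2,2,0⟩
⟦path⟧: (0 1 2; 1 1 2; 1 0 0)

Answer: (0 1 2; 1 1 2; 1 0 0)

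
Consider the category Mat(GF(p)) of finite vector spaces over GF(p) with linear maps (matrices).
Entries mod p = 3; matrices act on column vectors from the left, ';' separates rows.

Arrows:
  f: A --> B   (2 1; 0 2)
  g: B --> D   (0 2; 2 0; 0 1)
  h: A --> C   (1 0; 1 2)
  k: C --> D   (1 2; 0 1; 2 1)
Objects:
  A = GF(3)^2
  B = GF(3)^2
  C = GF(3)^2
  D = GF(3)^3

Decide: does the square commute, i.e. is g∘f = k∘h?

Along f;g (path 1):
  e0=[1,0] f-->[2,0] g-->[0,1,0]
  e1=[0,1] f-->[1,2] g-->[1,2,2]
  result₁ = (0 1; 1 2; 0 2)
Along h;k (path 2):
  e0=[1,0] h-->[1,1] k-->[0,1,0]
  e1=[0,1] h-->[0,2] k-->[1,2,2]
  result₂ = (0 1; 1 2; 0 2)
Equal? same morphism ✓

Answer: COMMUTES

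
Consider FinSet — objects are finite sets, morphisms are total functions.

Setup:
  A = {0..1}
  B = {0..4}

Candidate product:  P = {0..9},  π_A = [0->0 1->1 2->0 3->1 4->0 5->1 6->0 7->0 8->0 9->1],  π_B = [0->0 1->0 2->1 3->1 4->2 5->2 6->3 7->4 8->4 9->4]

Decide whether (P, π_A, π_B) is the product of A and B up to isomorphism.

Answer: NOT A VALID PRODUCT — duplicate pair at indices 8,7

Work:
|A|·|B| = 2·5 = 10;  |P| = 10
Check the pairing map k ↦ (π_A(k), π_B(k)):
  0 -> (0,0)
  1 -> (1,0)
  2 -> (0,1)
  3 -> (1,1)
  4 -> (0,2)
  5 -> (1,2)
  6 -> (0,3)
  7 -> (0,4)
  8 -> (0,4)  ✗ repeats pair of k=7
  9 -> (1,4)
distinct pairs in image: 9 / 10 needed
  → (0,4) hit at k=7 and k=8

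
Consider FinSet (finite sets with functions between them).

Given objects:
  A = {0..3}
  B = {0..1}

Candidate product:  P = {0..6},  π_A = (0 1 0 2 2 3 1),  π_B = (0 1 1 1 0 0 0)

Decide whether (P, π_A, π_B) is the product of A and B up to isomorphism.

Answer: NOT A VALID PRODUCT — |P|=7 ≠ |A|·|B|=8

Derivation:
|A|·|B| = 4·2 = 8;  |P| = 7
  → cardinalities differ; no bijection possible.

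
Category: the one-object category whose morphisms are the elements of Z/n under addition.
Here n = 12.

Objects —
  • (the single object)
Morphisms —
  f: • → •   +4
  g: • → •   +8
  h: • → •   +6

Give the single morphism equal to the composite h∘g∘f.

  0 +4≡4 +8≡0 +6≡6  (mod 12)
composite: +6

Answer: +6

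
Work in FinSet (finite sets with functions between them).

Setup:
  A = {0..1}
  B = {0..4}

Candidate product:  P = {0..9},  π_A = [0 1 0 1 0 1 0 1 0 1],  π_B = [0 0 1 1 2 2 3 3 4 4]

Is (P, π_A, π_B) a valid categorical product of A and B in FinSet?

Answer: VALID PRODUCT

Work:
|A|·|B| = 2·5 = 10;  |P| = 10
Check the pairing map k ↦ (π_A(k), π_B(k)):
  0 -> (0,0)
  1 -> (1,0)
  2 -> (0,1)
  3 -> (1,1)
  4 -> (0,2)
  5 -> (1,2)
  6 -> (0,3)
  7 -> (1,3)
  8 -> (0,4)
  9 -> (1,4)
distinct pairs in image: 10 / 10 needed
  → bijection onto A×B; projections well-typed.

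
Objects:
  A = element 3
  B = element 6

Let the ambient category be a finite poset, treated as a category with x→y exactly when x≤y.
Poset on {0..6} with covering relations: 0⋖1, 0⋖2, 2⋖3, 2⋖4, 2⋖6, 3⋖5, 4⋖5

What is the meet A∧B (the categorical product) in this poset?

Answer: A∧B = 2

Derivation:
Common predecessors of 3,6: {0,2}
  0 ⊑ 2
  2 ⊑ 2
glb = 2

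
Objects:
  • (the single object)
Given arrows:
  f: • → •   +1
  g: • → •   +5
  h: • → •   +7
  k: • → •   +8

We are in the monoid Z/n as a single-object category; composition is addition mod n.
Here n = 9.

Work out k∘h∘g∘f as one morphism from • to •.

  0 +1≡1 +5≡6 +7≡4 +8≡3  (mod 9)
result: +3

Answer: +3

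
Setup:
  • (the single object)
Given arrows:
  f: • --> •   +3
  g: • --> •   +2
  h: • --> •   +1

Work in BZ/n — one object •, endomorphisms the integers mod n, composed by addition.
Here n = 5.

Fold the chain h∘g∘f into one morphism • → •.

  0 +3≡3 +2≡0 +1≡1  (mod 5)
composite: +1

Answer: +1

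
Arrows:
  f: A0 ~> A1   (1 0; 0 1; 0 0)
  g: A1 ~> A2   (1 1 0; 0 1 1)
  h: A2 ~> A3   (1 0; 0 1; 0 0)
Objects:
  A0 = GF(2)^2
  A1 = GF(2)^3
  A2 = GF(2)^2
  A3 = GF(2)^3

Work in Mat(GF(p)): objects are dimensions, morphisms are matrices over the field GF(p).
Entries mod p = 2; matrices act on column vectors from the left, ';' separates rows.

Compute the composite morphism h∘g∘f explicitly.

  e0=[1,0] f~>[1,0,0] g~>[1,0] h~>[1,0,0]
  e1=[0,1] f~>[0,1,0] g~>[1,1] h~>[1,1,0]
result: (1 1; 0 1; 0 0)

Answer: (1 1; 0 1; 0 0)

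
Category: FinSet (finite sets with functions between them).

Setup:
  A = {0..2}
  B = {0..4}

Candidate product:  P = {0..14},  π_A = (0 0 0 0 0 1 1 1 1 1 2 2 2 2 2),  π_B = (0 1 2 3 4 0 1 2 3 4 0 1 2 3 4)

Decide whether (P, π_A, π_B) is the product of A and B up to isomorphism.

|A|·|B| = 3·5 = 15;  |P| = 15
Check the pairing map k ↦ (π_A(k), π_B(k)):
  0 -> (0,0)
  1 -> (0,1)
  2 -> (0,2)
  3 -> (0,3)
  4 -> (0,4)
  5 -> (1,0)
  6 -> (1,1)
  7 -> (1,2)
  8 -> (1,3)
  9 -> (1,4)
  10 -> (2,0)
  11 -> (2,1)
  12 -> (2,2)
  13 -> (2,3)
  14 -> (2,4)
distinct pairs in image: 15 / 15 needed
  → bijection onto A×B; projections well-typed.

Answer: VALID PRODUCT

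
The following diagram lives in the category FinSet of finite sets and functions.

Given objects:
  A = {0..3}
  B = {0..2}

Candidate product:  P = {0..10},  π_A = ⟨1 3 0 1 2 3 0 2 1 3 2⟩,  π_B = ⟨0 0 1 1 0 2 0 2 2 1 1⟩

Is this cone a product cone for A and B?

Answer: NOT A VALID PRODUCT — |P|=11 ≠ |A|·|B|=12

Trace:
|A|·|B| = 4·3 = 12;  |P| = 11
  → cardinalities differ; no bijection possible.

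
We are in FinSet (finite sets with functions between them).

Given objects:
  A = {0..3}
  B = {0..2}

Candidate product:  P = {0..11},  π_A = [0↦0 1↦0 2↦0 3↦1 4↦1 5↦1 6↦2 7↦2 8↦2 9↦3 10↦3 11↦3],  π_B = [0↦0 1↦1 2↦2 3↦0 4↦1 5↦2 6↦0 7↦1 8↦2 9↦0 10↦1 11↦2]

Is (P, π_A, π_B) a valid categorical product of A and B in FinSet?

|A|·|B| = 4·3 = 12;  |P| = 12
Check the pairing map k ↦ (π_A(k), π_B(k)):
  0 ↦ (0,0)
  1 ↦ (0,1)
  2 ↦ (0,2)
  3 ↦ (1,0)
  4 ↦ (1,1)
  5 ↦ (1,2)
  6 ↦ (2,0)
  7 ↦ (2,1)
  8 ↦ (2,2)
  9 ↦ (3,0)
  10 ↦ (3,1)
  11 ↦ (3,2)
distinct pairs in image: 12 / 12 needed
  → bijection onto A×B; projections well-typed.

Answer: VALID PRODUCT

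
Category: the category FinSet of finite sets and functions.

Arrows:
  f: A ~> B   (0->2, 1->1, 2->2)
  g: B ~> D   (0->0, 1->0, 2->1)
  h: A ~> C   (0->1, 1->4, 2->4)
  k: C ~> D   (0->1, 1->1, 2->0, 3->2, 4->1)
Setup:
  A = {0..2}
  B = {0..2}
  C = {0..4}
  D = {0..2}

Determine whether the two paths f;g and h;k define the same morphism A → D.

Answer: DOES NOT COMMUTE

Trace:
Path 1 = f;g:
  0 f~>2 g~>1
  1 f~>1 g~>0
  2 f~>2 g~>1
  ⟦path⟧₁ = (0->1, 1->0, 2->1)
Path 2 = h;k:
  0 h~>1 k~>1
  1 h~>4 k~>1
  2 h~>4 k~>1
  ⟦path⟧₂ = (0->1, 1->1, 2->1)
Equal? NO — does not commute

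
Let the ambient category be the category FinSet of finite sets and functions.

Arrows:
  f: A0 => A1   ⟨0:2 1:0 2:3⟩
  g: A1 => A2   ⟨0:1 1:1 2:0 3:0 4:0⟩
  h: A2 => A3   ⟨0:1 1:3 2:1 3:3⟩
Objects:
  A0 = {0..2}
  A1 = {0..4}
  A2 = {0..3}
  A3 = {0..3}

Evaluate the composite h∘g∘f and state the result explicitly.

  0 f=>2 g=>0 h=>1
  1 f=>0 g=>1 h=>3
  2 f=>3 g=>0 h=>1
result: ⟨0:1 1:3 2:1⟩

Answer: ⟨0:1 1:3 2:1⟩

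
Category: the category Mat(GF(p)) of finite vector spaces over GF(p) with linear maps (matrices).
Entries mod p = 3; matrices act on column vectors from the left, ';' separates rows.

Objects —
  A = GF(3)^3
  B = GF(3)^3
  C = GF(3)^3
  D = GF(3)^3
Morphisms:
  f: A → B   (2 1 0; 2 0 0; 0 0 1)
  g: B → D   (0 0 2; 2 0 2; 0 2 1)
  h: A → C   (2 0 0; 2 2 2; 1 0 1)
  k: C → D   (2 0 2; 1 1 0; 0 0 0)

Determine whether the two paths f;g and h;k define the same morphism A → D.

Answer: DOES NOT COMMUTE

Trace:
Along f;g (path 1):
  e0=⟨1,0,0⟩ f→⟨2,2,0⟩ g→⟨0,1,1⟩
  e1=⟨0,1,0⟩ f→⟨1,0,0⟩ g→⟨0,2,0⟩
  e2=⟨0,0,1⟩ f→⟨0,0,1⟩ g→⟨2,2,1⟩
  composite₁ = (0 0 2; 1 2 2; 1 0 1)
Along h;k (path 2):
  e0=⟨1,0,0⟩ h→⟨2,2,1⟩ k→⟨0,1,0⟩
  e1=⟨0,1,0⟩ h→⟨0,2,0⟩ k→⟨0,2,0⟩
  e2=⟨0,0,1⟩ h→⟨0,2,1⟩ k→⟨2,2,0⟩
  composite₂ = (0 0 2; 1 2 2; 0 0 0)
Equal? NO — does not commute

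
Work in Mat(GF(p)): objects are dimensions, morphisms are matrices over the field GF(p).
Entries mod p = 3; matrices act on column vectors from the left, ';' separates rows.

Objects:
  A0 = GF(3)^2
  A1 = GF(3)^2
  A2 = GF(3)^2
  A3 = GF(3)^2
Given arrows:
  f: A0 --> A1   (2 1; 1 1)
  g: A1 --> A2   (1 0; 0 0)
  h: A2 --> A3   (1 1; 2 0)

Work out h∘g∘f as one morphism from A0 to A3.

  e0=(1,0) f-->(2,1) g-->(2,0) h-->(2,1)
  e1=(0,1) f-->(1,1) g-->(1,0) h-->(1,2)
result: (2 1; 1 2)

Answer: (2 1; 1 2)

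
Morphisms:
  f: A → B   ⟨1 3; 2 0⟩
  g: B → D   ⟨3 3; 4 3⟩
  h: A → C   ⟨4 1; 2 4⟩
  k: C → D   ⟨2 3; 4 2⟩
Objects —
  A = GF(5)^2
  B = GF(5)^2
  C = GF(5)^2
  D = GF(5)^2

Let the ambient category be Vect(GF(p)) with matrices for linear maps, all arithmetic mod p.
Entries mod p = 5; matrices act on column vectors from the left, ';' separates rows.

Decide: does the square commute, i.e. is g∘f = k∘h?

Answer: COMMUTES

Work:
Along f;g (path 1):
  e0=[1,0] f→[1,2] g→[4,0]
  e1=[0,1] f→[3,0] g→[4,2]
  result₁ = ⟨4 4; 0 2⟩
Along h;k (path 2):
  e0=[1,0] h→[4,2] k→[4,0]
  e1=[0,1] h→[1,4] k→[4,2]
  result₂ = ⟨4 4; 0 2⟩
Equal? same morphism ✓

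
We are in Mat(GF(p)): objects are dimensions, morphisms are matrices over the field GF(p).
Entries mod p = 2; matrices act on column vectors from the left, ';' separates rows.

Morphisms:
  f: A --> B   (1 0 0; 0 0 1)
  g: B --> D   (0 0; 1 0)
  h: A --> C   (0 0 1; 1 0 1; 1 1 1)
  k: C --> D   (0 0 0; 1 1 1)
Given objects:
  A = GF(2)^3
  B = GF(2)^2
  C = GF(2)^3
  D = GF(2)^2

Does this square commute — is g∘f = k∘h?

Along f;g (path 1):
  e0=⟨1,0,0⟩ f-->⟨1,0⟩ g-->⟨0,1⟩
  e1=⟨0,1,0⟩ f-->⟨0,0⟩ g-->⟨0,0⟩
  e2=⟨0,0,1⟩ f-->⟨0,1⟩ g-->⟨0,0⟩
  composite₁ = (0 0 0; 1 0 0)
Along h;k (path 2):
  e0=⟨1,0,0⟩ h-->⟨0,1,1⟩ k-->⟨0,0⟩
  e1=⟨0,1,0⟩ h-->⟨0,0,1⟩ k-->⟨0,1⟩
  e2=⟨0,0,1⟩ h-->⟨1,1,1⟩ k-->⟨0,1⟩
  composite₂ = (0 0 0; 0 1 1)
Equal? NO — does not commute

Answer: DOES NOT COMMUTE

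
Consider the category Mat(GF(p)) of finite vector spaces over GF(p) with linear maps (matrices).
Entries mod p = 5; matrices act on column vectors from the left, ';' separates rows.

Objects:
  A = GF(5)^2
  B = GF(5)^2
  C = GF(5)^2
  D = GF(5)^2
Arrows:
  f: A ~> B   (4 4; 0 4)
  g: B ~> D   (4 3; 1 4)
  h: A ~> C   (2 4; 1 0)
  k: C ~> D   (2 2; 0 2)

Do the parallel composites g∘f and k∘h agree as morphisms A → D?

Answer: DOES NOT COMMUTE

Work:
1) trace f;g:
  e0=⟨1,0⟩ f~>⟨4,0⟩ g~>⟨1,4⟩
  e1=⟨0,1⟩ f~>⟨4,4⟩ g~>⟨3,0⟩
  composite₁ = (1 3; 4 0)
2) trace h;k:
  e0=⟨1,0⟩ h~>⟨2,1⟩ k~>⟨1,2⟩
  e1=⟨0,1⟩ h~>⟨4,0⟩ k~>⟨3,0⟩
  composite₂ = (1 3; 2 0)
Equal? differ; not commutative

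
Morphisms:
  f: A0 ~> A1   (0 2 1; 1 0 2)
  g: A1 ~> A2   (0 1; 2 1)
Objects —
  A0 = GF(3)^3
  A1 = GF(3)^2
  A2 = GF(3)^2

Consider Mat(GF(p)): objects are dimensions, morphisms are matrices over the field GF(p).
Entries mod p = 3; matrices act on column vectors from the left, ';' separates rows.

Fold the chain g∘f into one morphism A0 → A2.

Answer: (1 0 2; 1 1 1)

Trace:
  e0=(1,0,0) f~>(0,1) g~>(1,1)
  e1=(0,1,0) f~>(2,0) g~>(0,1)
  e2=(0,0,1) f~>(1,2) g~>(2,1)
⟦path⟧: (1 0 2; 1 1 1)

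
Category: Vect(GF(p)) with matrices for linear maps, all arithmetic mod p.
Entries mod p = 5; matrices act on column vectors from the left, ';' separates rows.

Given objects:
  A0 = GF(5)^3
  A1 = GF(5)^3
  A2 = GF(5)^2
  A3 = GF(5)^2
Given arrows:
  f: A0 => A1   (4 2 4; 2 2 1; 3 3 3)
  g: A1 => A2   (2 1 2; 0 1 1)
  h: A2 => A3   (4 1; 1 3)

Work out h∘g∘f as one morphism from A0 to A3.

Answer: (4 3 4; 1 2 2)

Trace:
  e0=⟨1,0,0⟩ f=>⟨4,2,3⟩ g=>⟨1,0⟩ h=>⟨4,1⟩
  e1=⟨0,1,0⟩ f=>⟨2,2,3⟩ g=>⟨2,0⟩ h=>⟨3,2⟩
  e2=⟨0,0,1⟩ f=>⟨4,1,3⟩ g=>⟨0,4⟩ h=>⟨4,2⟩
composite: (4 3 4; 1 2 2)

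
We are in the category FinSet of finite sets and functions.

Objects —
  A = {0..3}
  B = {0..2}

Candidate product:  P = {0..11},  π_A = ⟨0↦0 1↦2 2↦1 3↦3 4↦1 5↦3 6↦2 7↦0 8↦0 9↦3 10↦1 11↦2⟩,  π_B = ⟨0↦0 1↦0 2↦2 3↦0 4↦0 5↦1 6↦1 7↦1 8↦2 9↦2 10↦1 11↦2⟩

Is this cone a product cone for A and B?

|A|·|B| = 4·3 = 12;  |P| = 12
Check the pairing map k ↦ (π_A(k), π_B(k)):
  0 ↦ (0,0)
  1 ↦ (2,0)
  2 ↦ (1,2)
  3 ↦ (3,0)
  4 ↦ (1,0)
  5 ↦ (3,1)
  6 ↦ (2,1)
  7 ↦ (0,1)
  8 ↦ (0,2)
  9 ↦ (3,2)
  10 ↦ (1,1)
  11 ↦ (2,2)
distinct pairs in image: 12 / 12 needed
  → bijection onto A×B; projections well-typed.

Answer: VALID PRODUCT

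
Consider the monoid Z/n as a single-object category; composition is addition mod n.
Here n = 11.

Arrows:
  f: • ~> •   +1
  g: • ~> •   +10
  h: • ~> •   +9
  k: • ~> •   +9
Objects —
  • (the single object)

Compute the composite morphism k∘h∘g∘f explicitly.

Answer: +7

Work:
  0 +1≡1 +10≡0 +9≡9 +9≡7  (mod 11)
result: +7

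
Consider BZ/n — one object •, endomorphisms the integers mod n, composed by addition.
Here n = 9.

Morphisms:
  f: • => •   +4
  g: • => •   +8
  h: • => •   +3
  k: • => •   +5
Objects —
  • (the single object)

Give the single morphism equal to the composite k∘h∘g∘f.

  0 +4≡4 +8≡3 +3≡6 +5≡2  (mod 9)
result: +2

Answer: +2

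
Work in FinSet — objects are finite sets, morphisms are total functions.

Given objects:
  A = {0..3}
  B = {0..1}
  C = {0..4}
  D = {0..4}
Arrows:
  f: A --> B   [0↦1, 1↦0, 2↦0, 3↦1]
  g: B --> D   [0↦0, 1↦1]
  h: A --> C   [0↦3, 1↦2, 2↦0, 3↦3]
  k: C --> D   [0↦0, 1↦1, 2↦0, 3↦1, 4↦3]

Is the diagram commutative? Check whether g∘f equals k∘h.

Along f;g (path 1):
  0 f-->1 g-->1
  1 f-->0 g-->0
  2 f-->0 g-->0
  3 f-->1 g-->1
  composite₁ = [0↦1, 1↦0, 2↦0, 3↦1]
Along h;k (path 2):
  0 h-->3 k-->1
  1 h-->2 k-->0
  2 h-->0 k-->0
  3 h-->3 k-->1
  composite₂ = [0↦1, 1↦0, 2↦0, 3↦1]
Equal? same morphism ✓

Answer: COMMUTES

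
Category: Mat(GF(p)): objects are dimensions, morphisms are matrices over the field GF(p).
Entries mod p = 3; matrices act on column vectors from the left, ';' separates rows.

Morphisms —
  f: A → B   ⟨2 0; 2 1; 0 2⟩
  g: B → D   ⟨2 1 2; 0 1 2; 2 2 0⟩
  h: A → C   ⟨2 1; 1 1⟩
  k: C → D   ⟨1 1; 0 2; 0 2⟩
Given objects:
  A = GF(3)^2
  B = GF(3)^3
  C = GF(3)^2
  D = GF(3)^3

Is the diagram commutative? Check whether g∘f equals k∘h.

Along f;g (path 1):
  e0=[1,0] f→[2,2,0] g→[0,2,2]
  e1=[0,1] f→[0,1,2] g→[2,2,2]
  composite₁ = ⟨0 2; 2 2; 2 2⟩
Along h;k (path 2):
  e0=[1,0] h→[2,1] k→[0,2,2]
  e1=[0,1] h→[1,1] k→[2,2,2]
  composite₂ = ⟨0 2; 2 2; 2 2⟩
Equal? equal; square commutes

Answer: COMMUTES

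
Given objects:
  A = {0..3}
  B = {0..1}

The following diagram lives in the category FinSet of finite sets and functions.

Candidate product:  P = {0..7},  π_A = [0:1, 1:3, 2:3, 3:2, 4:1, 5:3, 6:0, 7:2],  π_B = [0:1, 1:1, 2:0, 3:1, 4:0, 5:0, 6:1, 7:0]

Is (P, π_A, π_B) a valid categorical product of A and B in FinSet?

Answer: NOT A VALID PRODUCT — duplicate pair at indices 5,2

Work:
|A|·|B| = 4·2 = 8;  |P| = 8
Check the pairing map k ↦ (π_A(k), π_B(k)):
  0 : (1,1)
  1 : (3,1)
  2 : (3,0)
  3 : (2,1)
  4 : (1,0)
  5 : (3,0)  ✗ repeats pair of k=2
  6 : (0,1)
  7 : (2,0)
distinct pairs in image: 7 / 8 needed
  → (3,0) hit at k=2 and k=5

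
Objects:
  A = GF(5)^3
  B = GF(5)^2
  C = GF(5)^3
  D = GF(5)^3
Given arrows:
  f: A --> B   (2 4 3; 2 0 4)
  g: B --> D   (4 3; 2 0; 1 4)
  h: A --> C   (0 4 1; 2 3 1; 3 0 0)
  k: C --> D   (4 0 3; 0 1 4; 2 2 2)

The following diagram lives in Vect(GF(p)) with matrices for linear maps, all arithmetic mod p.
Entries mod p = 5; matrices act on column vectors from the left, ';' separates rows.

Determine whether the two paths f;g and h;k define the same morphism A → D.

1) trace f;g:
  e0=[1,0,0] f-->[2,2] g-->[4,4,0]
  e1=[0,1,0] f-->[4,0] g-->[1,3,4]
  e2=[0,0,1] f-->[3,4] g-->[4,1,4]
  result₁ = (4 1 4; 4 3 1; 0 4 4)
2) trace h;k:
  e0=[1,0,0] h-->[0,2,3] k-->[4,4,0]
  e1=[0,1,0] h-->[4,3,0] k-->[1,3,4]
  e2=[0,0,1] h-->[1,1,0] k-->[4,1,4]
  result₂ = (4 1 4; 4 3 1; 0 4 4)
Equal? equal; square commutes

Answer: COMMUTES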